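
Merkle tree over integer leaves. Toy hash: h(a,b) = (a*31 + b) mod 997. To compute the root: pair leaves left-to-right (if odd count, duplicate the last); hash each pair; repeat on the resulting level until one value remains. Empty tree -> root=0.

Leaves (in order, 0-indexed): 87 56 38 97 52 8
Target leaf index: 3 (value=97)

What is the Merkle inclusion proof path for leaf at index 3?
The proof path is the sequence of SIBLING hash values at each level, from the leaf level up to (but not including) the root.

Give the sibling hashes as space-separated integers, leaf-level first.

L0 (leaves): [87, 56, 38, 97, 52, 8], target index=3
L1: h(87,56)=(87*31+56)%997=759 [pair 0] h(38,97)=(38*31+97)%997=278 [pair 1] h(52,8)=(52*31+8)%997=623 [pair 2] -> [759, 278, 623]
  Sibling for proof at L0: 38
L2: h(759,278)=(759*31+278)%997=876 [pair 0] h(623,623)=(623*31+623)%997=993 [pair 1] -> [876, 993]
  Sibling for proof at L1: 759
L3: h(876,993)=(876*31+993)%997=233 [pair 0] -> [233]
  Sibling for proof at L2: 993
Root: 233
Proof path (sibling hashes from leaf to root): [38, 759, 993]

Answer: 38 759 993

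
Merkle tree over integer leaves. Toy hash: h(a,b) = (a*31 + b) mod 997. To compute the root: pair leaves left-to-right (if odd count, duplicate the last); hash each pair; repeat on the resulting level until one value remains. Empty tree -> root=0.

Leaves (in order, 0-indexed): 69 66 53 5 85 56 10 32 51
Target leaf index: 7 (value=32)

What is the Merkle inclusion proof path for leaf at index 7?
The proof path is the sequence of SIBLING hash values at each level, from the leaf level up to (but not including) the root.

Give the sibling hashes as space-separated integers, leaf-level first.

Answer: 10 697 213 196

Derivation:
L0 (leaves): [69, 66, 53, 5, 85, 56, 10, 32, 51], target index=7
L1: h(69,66)=(69*31+66)%997=211 [pair 0] h(53,5)=(53*31+5)%997=651 [pair 1] h(85,56)=(85*31+56)%997=697 [pair 2] h(10,32)=(10*31+32)%997=342 [pair 3] h(51,51)=(51*31+51)%997=635 [pair 4] -> [211, 651, 697, 342, 635]
  Sibling for proof at L0: 10
L2: h(211,651)=(211*31+651)%997=213 [pair 0] h(697,342)=(697*31+342)%997=15 [pair 1] h(635,635)=(635*31+635)%997=380 [pair 2] -> [213, 15, 380]
  Sibling for proof at L1: 697
L3: h(213,15)=(213*31+15)%997=636 [pair 0] h(380,380)=(380*31+380)%997=196 [pair 1] -> [636, 196]
  Sibling for proof at L2: 213
L4: h(636,196)=(636*31+196)%997=969 [pair 0] -> [969]
  Sibling for proof at L3: 196
Root: 969
Proof path (sibling hashes from leaf to root): [10, 697, 213, 196]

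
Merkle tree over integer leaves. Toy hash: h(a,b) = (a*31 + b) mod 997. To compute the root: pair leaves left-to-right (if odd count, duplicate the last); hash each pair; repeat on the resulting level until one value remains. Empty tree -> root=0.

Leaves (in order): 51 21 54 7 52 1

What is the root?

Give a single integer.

L0: [51, 21, 54, 7, 52, 1]
L1: h(51,21)=(51*31+21)%997=605 h(54,7)=(54*31+7)%997=684 h(52,1)=(52*31+1)%997=616 -> [605, 684, 616]
L2: h(605,684)=(605*31+684)%997=496 h(616,616)=(616*31+616)%997=769 -> [496, 769]
L3: h(496,769)=(496*31+769)%997=193 -> [193]

Answer: 193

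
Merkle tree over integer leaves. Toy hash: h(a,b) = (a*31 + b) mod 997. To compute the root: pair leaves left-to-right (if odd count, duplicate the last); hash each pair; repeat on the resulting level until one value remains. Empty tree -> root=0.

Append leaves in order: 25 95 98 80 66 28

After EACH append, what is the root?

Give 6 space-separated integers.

Answer: 25 870 196 178 321 102

Derivation:
After append 25 (leaves=[25]):
  L0: [25]
  root=25
After append 95 (leaves=[25, 95]):
  L0: [25, 95]
  L1: h(25,95)=(25*31+95)%997=870 -> [870]
  root=870
After append 98 (leaves=[25, 95, 98]):
  L0: [25, 95, 98]
  L1: h(25,95)=(25*31+95)%997=870 h(98,98)=(98*31+98)%997=145 -> [870, 145]
  L2: h(870,145)=(870*31+145)%997=196 -> [196]
  root=196
After append 80 (leaves=[25, 95, 98, 80]):
  L0: [25, 95, 98, 80]
  L1: h(25,95)=(25*31+95)%997=870 h(98,80)=(98*31+80)%997=127 -> [870, 127]
  L2: h(870,127)=(870*31+127)%997=178 -> [178]
  root=178
After append 66 (leaves=[25, 95, 98, 80, 66]):
  L0: [25, 95, 98, 80, 66]
  L1: h(25,95)=(25*31+95)%997=870 h(98,80)=(98*31+80)%997=127 h(66,66)=(66*31+66)%997=118 -> [870, 127, 118]
  L2: h(870,127)=(870*31+127)%997=178 h(118,118)=(118*31+118)%997=785 -> [178, 785]
  L3: h(178,785)=(178*31+785)%997=321 -> [321]
  root=321
After append 28 (leaves=[25, 95, 98, 80, 66, 28]):
  L0: [25, 95, 98, 80, 66, 28]
  L1: h(25,95)=(25*31+95)%997=870 h(98,80)=(98*31+80)%997=127 h(66,28)=(66*31+28)%997=80 -> [870, 127, 80]
  L2: h(870,127)=(870*31+127)%997=178 h(80,80)=(80*31+80)%997=566 -> [178, 566]
  L3: h(178,566)=(178*31+566)%997=102 -> [102]
  root=102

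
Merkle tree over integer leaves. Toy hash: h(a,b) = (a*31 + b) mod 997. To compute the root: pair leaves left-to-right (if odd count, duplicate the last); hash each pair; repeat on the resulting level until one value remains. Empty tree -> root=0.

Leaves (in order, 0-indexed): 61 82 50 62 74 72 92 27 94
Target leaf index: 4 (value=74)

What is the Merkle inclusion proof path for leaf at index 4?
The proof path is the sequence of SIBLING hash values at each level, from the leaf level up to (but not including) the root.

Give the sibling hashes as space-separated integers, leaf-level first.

Answer: 72 885 961 459

Derivation:
L0 (leaves): [61, 82, 50, 62, 74, 72, 92, 27, 94], target index=4
L1: h(61,82)=(61*31+82)%997=976 [pair 0] h(50,62)=(50*31+62)%997=615 [pair 1] h(74,72)=(74*31+72)%997=372 [pair 2] h(92,27)=(92*31+27)%997=885 [pair 3] h(94,94)=(94*31+94)%997=17 [pair 4] -> [976, 615, 372, 885, 17]
  Sibling for proof at L0: 72
L2: h(976,615)=(976*31+615)%997=961 [pair 0] h(372,885)=(372*31+885)%997=453 [pair 1] h(17,17)=(17*31+17)%997=544 [pair 2] -> [961, 453, 544]
  Sibling for proof at L1: 885
L3: h(961,453)=(961*31+453)%997=334 [pair 0] h(544,544)=(544*31+544)%997=459 [pair 1] -> [334, 459]
  Sibling for proof at L2: 961
L4: h(334,459)=(334*31+459)%997=843 [pair 0] -> [843]
  Sibling for proof at L3: 459
Root: 843
Proof path (sibling hashes from leaf to root): [72, 885, 961, 459]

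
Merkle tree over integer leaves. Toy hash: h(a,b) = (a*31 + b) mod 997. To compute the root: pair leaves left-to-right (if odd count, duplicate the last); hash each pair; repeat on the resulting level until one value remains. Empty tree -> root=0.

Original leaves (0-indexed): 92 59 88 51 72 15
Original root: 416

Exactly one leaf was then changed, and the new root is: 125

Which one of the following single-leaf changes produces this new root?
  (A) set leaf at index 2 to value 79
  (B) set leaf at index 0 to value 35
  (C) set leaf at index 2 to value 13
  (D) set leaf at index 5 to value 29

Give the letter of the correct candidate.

Answer: C

Derivation:
Original leaves: [92, 59, 88, 51, 72, 15]
Target new root: 125
Try each candidate change and compute the resulting root:
Candidate A: set leaf[2] = 79 -> leaves = [92, 59, 79, 51, 72, 15]
  L0: [92, 59, 79, 51, 72, 15]
  L1: h(92,59)=(92*31+59)%997=917 h(79,51)=(79*31+51)%997=506 h(72,15)=(72*31+15)%997=253 -> [917, 506, 253]
  L2: h(917,506)=(917*31+506)%997=20 h(253,253)=(253*31+253)%997=120 -> [20, 120]
  L3: h(20,120)=(20*31+120)%997=740 -> [740]
  root = 740 != target 125
Candidate B: set leaf[0] = 35 -> leaves = [35, 59, 88, 51, 72, 15]
  L0: [35, 59, 88, 51, 72, 15]
  L1: h(35,59)=(35*31+59)%997=147 h(88,51)=(88*31+51)%997=785 h(72,15)=(72*31+15)%997=253 -> [147, 785, 253]
  L2: h(147,785)=(147*31+785)%997=357 h(253,253)=(253*31+253)%997=120 -> [357, 120]
  L3: h(357,120)=(357*31+120)%997=220 -> [220]
  root = 220 != target 125
Candidate C: set leaf[2] = 13 -> leaves = [92, 59, 13, 51, 72, 15]
  L0: [92, 59, 13, 51, 72, 15]
  L1: h(92,59)=(92*31+59)%997=917 h(13,51)=(13*31+51)%997=454 h(72,15)=(72*31+15)%997=253 -> [917, 454, 253]
  L2: h(917,454)=(917*31+454)%997=965 h(253,253)=(253*31+253)%997=120 -> [965, 120]
  L3: h(965,120)=(965*31+120)%997=125 -> [125]
  root = 125 == target 125  ** MATCH **
Candidate D: set leaf[5] = 29 -> leaves = [92, 59, 88, 51, 72, 29]
  L0: [92, 59, 88, 51, 72, 29]
  L1: h(92,59)=(92*31+59)%997=917 h(88,51)=(88*31+51)%997=785 h(72,29)=(72*31+29)%997=267 -> [917, 785, 267]
  L2: h(917,785)=(917*31+785)%997=299 h(267,267)=(267*31+267)%997=568 -> [299, 568]
  L3: h(299,568)=(299*31+568)%997=864 -> [864]
  root = 864 != target 125
Candidate C produces the target root.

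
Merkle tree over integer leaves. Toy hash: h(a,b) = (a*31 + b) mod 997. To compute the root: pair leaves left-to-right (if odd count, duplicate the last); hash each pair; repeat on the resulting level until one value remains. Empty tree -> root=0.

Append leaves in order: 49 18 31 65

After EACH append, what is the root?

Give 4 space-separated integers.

After append 49 (leaves=[49]):
  L0: [49]
  root=49
After append 18 (leaves=[49, 18]):
  L0: [49, 18]
  L1: h(49,18)=(49*31+18)%997=540 -> [540]
  root=540
After append 31 (leaves=[49, 18, 31]):
  L0: [49, 18, 31]
  L1: h(49,18)=(49*31+18)%997=540 h(31,31)=(31*31+31)%997=992 -> [540, 992]
  L2: h(540,992)=(540*31+992)%997=783 -> [783]
  root=783
After append 65 (leaves=[49, 18, 31, 65]):
  L0: [49, 18, 31, 65]
  L1: h(49,18)=(49*31+18)%997=540 h(31,65)=(31*31+65)%997=29 -> [540, 29]
  L2: h(540,29)=(540*31+29)%997=817 -> [817]
  root=817

Answer: 49 540 783 817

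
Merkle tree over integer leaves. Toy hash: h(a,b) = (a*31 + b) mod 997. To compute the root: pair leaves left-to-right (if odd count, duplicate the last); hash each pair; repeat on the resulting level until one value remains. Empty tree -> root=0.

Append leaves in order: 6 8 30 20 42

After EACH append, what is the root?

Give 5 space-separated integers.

Answer: 6 194 992 982 669

Derivation:
After append 6 (leaves=[6]):
  L0: [6]
  root=6
After append 8 (leaves=[6, 8]):
  L0: [6, 8]
  L1: h(6,8)=(6*31+8)%997=194 -> [194]
  root=194
After append 30 (leaves=[6, 8, 30]):
  L0: [6, 8, 30]
  L1: h(6,8)=(6*31+8)%997=194 h(30,30)=(30*31+30)%997=960 -> [194, 960]
  L2: h(194,960)=(194*31+960)%997=992 -> [992]
  root=992
After append 20 (leaves=[6, 8, 30, 20]):
  L0: [6, 8, 30, 20]
  L1: h(6,8)=(6*31+8)%997=194 h(30,20)=(30*31+20)%997=950 -> [194, 950]
  L2: h(194,950)=(194*31+950)%997=982 -> [982]
  root=982
After append 42 (leaves=[6, 8, 30, 20, 42]):
  L0: [6, 8, 30, 20, 42]
  L1: h(6,8)=(6*31+8)%997=194 h(30,20)=(30*31+20)%997=950 h(42,42)=(42*31+42)%997=347 -> [194, 950, 347]
  L2: h(194,950)=(194*31+950)%997=982 h(347,347)=(347*31+347)%997=137 -> [982, 137]
  L3: h(982,137)=(982*31+137)%997=669 -> [669]
  root=669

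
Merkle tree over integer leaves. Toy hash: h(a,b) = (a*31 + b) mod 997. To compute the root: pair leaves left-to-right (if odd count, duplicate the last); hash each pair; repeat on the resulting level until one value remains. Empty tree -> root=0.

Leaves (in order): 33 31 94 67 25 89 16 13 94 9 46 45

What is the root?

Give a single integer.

L0: [33, 31, 94, 67, 25, 89, 16, 13, 94, 9, 46, 45]
L1: h(33,31)=(33*31+31)%997=57 h(94,67)=(94*31+67)%997=987 h(25,89)=(25*31+89)%997=864 h(16,13)=(16*31+13)%997=509 h(94,9)=(94*31+9)%997=929 h(46,45)=(46*31+45)%997=474 -> [57, 987, 864, 509, 929, 474]
L2: h(57,987)=(57*31+987)%997=760 h(864,509)=(864*31+509)%997=374 h(929,474)=(929*31+474)%997=360 -> [760, 374, 360]
L3: h(760,374)=(760*31+374)%997=6 h(360,360)=(360*31+360)%997=553 -> [6, 553]
L4: h(6,553)=(6*31+553)%997=739 -> [739]

Answer: 739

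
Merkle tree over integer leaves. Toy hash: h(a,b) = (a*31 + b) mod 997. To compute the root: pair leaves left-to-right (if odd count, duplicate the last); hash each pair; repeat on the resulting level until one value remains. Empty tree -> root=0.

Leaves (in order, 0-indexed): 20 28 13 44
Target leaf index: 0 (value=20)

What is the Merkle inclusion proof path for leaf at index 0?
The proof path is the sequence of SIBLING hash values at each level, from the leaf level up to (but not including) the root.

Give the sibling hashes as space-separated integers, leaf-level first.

Answer: 28 447

Derivation:
L0 (leaves): [20, 28, 13, 44], target index=0
L1: h(20,28)=(20*31+28)%997=648 [pair 0] h(13,44)=(13*31+44)%997=447 [pair 1] -> [648, 447]
  Sibling for proof at L0: 28
L2: h(648,447)=(648*31+447)%997=595 [pair 0] -> [595]
  Sibling for proof at L1: 447
Root: 595
Proof path (sibling hashes from leaf to root): [28, 447]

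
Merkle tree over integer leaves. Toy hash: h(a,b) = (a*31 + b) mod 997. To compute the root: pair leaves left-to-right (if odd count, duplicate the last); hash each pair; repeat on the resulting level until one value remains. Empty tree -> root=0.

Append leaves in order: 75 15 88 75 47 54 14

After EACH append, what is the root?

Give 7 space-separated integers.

After append 75 (leaves=[75]):
  L0: [75]
  root=75
After append 15 (leaves=[75, 15]):
  L0: [75, 15]
  L1: h(75,15)=(75*31+15)%997=346 -> [346]
  root=346
After append 88 (leaves=[75, 15, 88]):
  L0: [75, 15, 88]
  L1: h(75,15)=(75*31+15)%997=346 h(88,88)=(88*31+88)%997=822 -> [346, 822]
  L2: h(346,822)=(346*31+822)%997=581 -> [581]
  root=581
After append 75 (leaves=[75, 15, 88, 75]):
  L0: [75, 15, 88, 75]
  L1: h(75,15)=(75*31+15)%997=346 h(88,75)=(88*31+75)%997=809 -> [346, 809]
  L2: h(346,809)=(346*31+809)%997=568 -> [568]
  root=568
After append 47 (leaves=[75, 15, 88, 75, 47]):
  L0: [75, 15, 88, 75, 47]
  L1: h(75,15)=(75*31+15)%997=346 h(88,75)=(88*31+75)%997=809 h(47,47)=(47*31+47)%997=507 -> [346, 809, 507]
  L2: h(346,809)=(346*31+809)%997=568 h(507,507)=(507*31+507)%997=272 -> [568, 272]
  L3: h(568,272)=(568*31+272)%997=931 -> [931]
  root=931
After append 54 (leaves=[75, 15, 88, 75, 47, 54]):
  L0: [75, 15, 88, 75, 47, 54]
  L1: h(75,15)=(75*31+15)%997=346 h(88,75)=(88*31+75)%997=809 h(47,54)=(47*31+54)%997=514 -> [346, 809, 514]
  L2: h(346,809)=(346*31+809)%997=568 h(514,514)=(514*31+514)%997=496 -> [568, 496]
  L3: h(568,496)=(568*31+496)%997=158 -> [158]
  root=158
After append 14 (leaves=[75, 15, 88, 75, 47, 54, 14]):
  L0: [75, 15, 88, 75, 47, 54, 14]
  L1: h(75,15)=(75*31+15)%997=346 h(88,75)=(88*31+75)%997=809 h(47,54)=(47*31+54)%997=514 h(14,14)=(14*31+14)%997=448 -> [346, 809, 514, 448]
  L2: h(346,809)=(346*31+809)%997=568 h(514,448)=(514*31+448)%997=430 -> [568, 430]
  L3: h(568,430)=(568*31+430)%997=92 -> [92]
  root=92

Answer: 75 346 581 568 931 158 92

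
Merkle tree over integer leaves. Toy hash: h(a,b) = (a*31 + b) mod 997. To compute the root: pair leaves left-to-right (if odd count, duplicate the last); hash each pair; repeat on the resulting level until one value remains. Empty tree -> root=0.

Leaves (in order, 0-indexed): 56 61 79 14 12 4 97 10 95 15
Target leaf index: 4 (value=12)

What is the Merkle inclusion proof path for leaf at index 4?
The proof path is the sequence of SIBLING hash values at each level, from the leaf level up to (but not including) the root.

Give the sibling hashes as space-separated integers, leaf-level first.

Answer: 4 26 344 160

Derivation:
L0 (leaves): [56, 61, 79, 14, 12, 4, 97, 10, 95, 15], target index=4
L1: h(56,61)=(56*31+61)%997=800 [pair 0] h(79,14)=(79*31+14)%997=469 [pair 1] h(12,4)=(12*31+4)%997=376 [pair 2] h(97,10)=(97*31+10)%997=26 [pair 3] h(95,15)=(95*31+15)%997=966 [pair 4] -> [800, 469, 376, 26, 966]
  Sibling for proof at L0: 4
L2: h(800,469)=(800*31+469)%997=344 [pair 0] h(376,26)=(376*31+26)%997=715 [pair 1] h(966,966)=(966*31+966)%997=5 [pair 2] -> [344, 715, 5]
  Sibling for proof at L1: 26
L3: h(344,715)=(344*31+715)%997=412 [pair 0] h(5,5)=(5*31+5)%997=160 [pair 1] -> [412, 160]
  Sibling for proof at L2: 344
L4: h(412,160)=(412*31+160)%997=968 [pair 0] -> [968]
  Sibling for proof at L3: 160
Root: 968
Proof path (sibling hashes from leaf to root): [4, 26, 344, 160]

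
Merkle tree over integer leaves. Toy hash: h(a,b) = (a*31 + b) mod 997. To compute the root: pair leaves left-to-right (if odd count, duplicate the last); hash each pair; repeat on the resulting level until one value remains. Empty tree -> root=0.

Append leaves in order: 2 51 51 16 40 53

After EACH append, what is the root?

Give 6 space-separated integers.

After append 2 (leaves=[2]):
  L0: [2]
  root=2
After append 51 (leaves=[2, 51]):
  L0: [2, 51]
  L1: h(2,51)=(2*31+51)%997=113 -> [113]
  root=113
After append 51 (leaves=[2, 51, 51]):
  L0: [2, 51, 51]
  L1: h(2,51)=(2*31+51)%997=113 h(51,51)=(51*31+51)%997=635 -> [113, 635]
  L2: h(113,635)=(113*31+635)%997=150 -> [150]
  root=150
After append 16 (leaves=[2, 51, 51, 16]):
  L0: [2, 51, 51, 16]
  L1: h(2,51)=(2*31+51)%997=113 h(51,16)=(51*31+16)%997=600 -> [113, 600]
  L2: h(113,600)=(113*31+600)%997=115 -> [115]
  root=115
After append 40 (leaves=[2, 51, 51, 16, 40]):
  L0: [2, 51, 51, 16, 40]
  L1: h(2,51)=(2*31+51)%997=113 h(51,16)=(51*31+16)%997=600 h(40,40)=(40*31+40)%997=283 -> [113, 600, 283]
  L2: h(113,600)=(113*31+600)%997=115 h(283,283)=(283*31+283)%997=83 -> [115, 83]
  L3: h(115,83)=(115*31+83)%997=657 -> [657]
  root=657
After append 53 (leaves=[2, 51, 51, 16, 40, 53]):
  L0: [2, 51, 51, 16, 40, 53]
  L1: h(2,51)=(2*31+51)%997=113 h(51,16)=(51*31+16)%997=600 h(40,53)=(40*31+53)%997=296 -> [113, 600, 296]
  L2: h(113,600)=(113*31+600)%997=115 h(296,296)=(296*31+296)%997=499 -> [115, 499]
  L3: h(115,499)=(115*31+499)%997=76 -> [76]
  root=76

Answer: 2 113 150 115 657 76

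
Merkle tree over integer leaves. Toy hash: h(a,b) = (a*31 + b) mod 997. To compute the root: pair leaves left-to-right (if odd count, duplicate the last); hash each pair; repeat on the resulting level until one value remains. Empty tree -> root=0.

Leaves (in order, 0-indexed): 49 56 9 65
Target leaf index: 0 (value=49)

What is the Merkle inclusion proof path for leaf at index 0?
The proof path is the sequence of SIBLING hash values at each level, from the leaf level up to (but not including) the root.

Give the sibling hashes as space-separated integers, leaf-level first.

Answer: 56 344

Derivation:
L0 (leaves): [49, 56, 9, 65], target index=0
L1: h(49,56)=(49*31+56)%997=578 [pair 0] h(9,65)=(9*31+65)%997=344 [pair 1] -> [578, 344]
  Sibling for proof at L0: 56
L2: h(578,344)=(578*31+344)%997=316 [pair 0] -> [316]
  Sibling for proof at L1: 344
Root: 316
Proof path (sibling hashes from leaf to root): [56, 344]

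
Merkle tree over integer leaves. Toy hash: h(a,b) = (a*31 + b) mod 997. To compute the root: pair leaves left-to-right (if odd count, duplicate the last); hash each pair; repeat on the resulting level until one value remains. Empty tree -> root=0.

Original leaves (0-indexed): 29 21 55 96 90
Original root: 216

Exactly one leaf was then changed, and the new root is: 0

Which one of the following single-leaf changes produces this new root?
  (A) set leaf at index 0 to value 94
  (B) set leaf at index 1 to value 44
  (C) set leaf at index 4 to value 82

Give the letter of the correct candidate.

Original leaves: [29, 21, 55, 96, 90]
Target new root: 0
Try each candidate change and compute the resulting root:
Candidate A: set leaf[0] = 94 -> leaves = [94, 21, 55, 96, 90]
  L0: [94, 21, 55, 96, 90]
  L1: h(94,21)=(94*31+21)%997=941 h(55,96)=(55*31+96)%997=804 h(90,90)=(90*31+90)%997=886 -> [941, 804, 886]
  L2: h(941,804)=(941*31+804)%997=65 h(886,886)=(886*31+886)%997=436 -> [65, 436]
  L3: h(65,436)=(65*31+436)%997=457 -> [457]
  root = 457 != target 0
Candidate B: set leaf[1] = 44 -> leaves = [29, 44, 55, 96, 90]
  L0: [29, 44, 55, 96, 90]
  L1: h(29,44)=(29*31+44)%997=943 h(55,96)=(55*31+96)%997=804 h(90,90)=(90*31+90)%997=886 -> [943, 804, 886]
  L2: h(943,804)=(943*31+804)%997=127 h(886,886)=(886*31+886)%997=436 -> [127, 436]
  L3: h(127,436)=(127*31+436)%997=385 -> [385]
  root = 385 != target 0
Candidate C: set leaf[4] = 82 -> leaves = [29, 21, 55, 96, 82]
  L0: [29, 21, 55, 96, 82]
  L1: h(29,21)=(29*31+21)%997=920 h(55,96)=(55*31+96)%997=804 h(82,82)=(82*31+82)%997=630 -> [920, 804, 630]
  L2: h(920,804)=(920*31+804)%997=411 h(630,630)=(630*31+630)%997=220 -> [411, 220]
  L3: h(411,220)=(411*31+220)%997=0 -> [0]
  root = 0 == target 0  ** MATCH **
Candidate C produces the target root.

Answer: C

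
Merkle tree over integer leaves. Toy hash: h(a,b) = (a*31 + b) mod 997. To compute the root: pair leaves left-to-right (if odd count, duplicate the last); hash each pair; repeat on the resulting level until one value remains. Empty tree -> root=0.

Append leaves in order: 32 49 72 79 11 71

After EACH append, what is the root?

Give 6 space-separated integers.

After append 32 (leaves=[32]):
  L0: [32]
  root=32
After append 49 (leaves=[32, 49]):
  L0: [32, 49]
  L1: h(32,49)=(32*31+49)%997=44 -> [44]
  root=44
After append 72 (leaves=[32, 49, 72]):
  L0: [32, 49, 72]
  L1: h(32,49)=(32*31+49)%997=44 h(72,72)=(72*31+72)%997=310 -> [44, 310]
  L2: h(44,310)=(44*31+310)%997=677 -> [677]
  root=677
After append 79 (leaves=[32, 49, 72, 79]):
  L0: [32, 49, 72, 79]
  L1: h(32,49)=(32*31+49)%997=44 h(72,79)=(72*31+79)%997=317 -> [44, 317]
  L2: h(44,317)=(44*31+317)%997=684 -> [684]
  root=684
After append 11 (leaves=[32, 49, 72, 79, 11]):
  L0: [32, 49, 72, 79, 11]
  L1: h(32,49)=(32*31+49)%997=44 h(72,79)=(72*31+79)%997=317 h(11,11)=(11*31+11)%997=352 -> [44, 317, 352]
  L2: h(44,317)=(44*31+317)%997=684 h(352,352)=(352*31+352)%997=297 -> [684, 297]
  L3: h(684,297)=(684*31+297)%997=564 -> [564]
  root=564
After append 71 (leaves=[32, 49, 72, 79, 11, 71]):
  L0: [32, 49, 72, 79, 11, 71]
  L1: h(32,49)=(32*31+49)%997=44 h(72,79)=(72*31+79)%997=317 h(11,71)=(11*31+71)%997=412 -> [44, 317, 412]
  L2: h(44,317)=(44*31+317)%997=684 h(412,412)=(412*31+412)%997=223 -> [684, 223]
  L3: h(684,223)=(684*31+223)%997=490 -> [490]
  root=490

Answer: 32 44 677 684 564 490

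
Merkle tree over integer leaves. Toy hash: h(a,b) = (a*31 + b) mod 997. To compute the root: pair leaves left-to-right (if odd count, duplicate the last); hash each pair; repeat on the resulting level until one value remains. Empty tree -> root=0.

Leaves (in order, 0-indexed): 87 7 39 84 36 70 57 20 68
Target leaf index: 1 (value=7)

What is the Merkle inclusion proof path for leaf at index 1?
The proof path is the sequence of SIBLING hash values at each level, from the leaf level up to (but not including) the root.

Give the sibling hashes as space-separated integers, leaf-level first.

Answer: 87 296 667 926

Derivation:
L0 (leaves): [87, 7, 39, 84, 36, 70, 57, 20, 68], target index=1
L1: h(87,7)=(87*31+7)%997=710 [pair 0] h(39,84)=(39*31+84)%997=296 [pair 1] h(36,70)=(36*31+70)%997=189 [pair 2] h(57,20)=(57*31+20)%997=790 [pair 3] h(68,68)=(68*31+68)%997=182 [pair 4] -> [710, 296, 189, 790, 182]
  Sibling for proof at L0: 87
L2: h(710,296)=(710*31+296)%997=372 [pair 0] h(189,790)=(189*31+790)%997=667 [pair 1] h(182,182)=(182*31+182)%997=839 [pair 2] -> [372, 667, 839]
  Sibling for proof at L1: 296
L3: h(372,667)=(372*31+667)%997=235 [pair 0] h(839,839)=(839*31+839)%997=926 [pair 1] -> [235, 926]
  Sibling for proof at L2: 667
L4: h(235,926)=(235*31+926)%997=235 [pair 0] -> [235]
  Sibling for proof at L3: 926
Root: 235
Proof path (sibling hashes from leaf to root): [87, 296, 667, 926]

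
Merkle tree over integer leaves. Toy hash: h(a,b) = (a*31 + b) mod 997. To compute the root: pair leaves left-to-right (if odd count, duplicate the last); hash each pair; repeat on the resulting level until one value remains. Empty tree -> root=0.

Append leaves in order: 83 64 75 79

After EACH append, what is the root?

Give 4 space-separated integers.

Answer: 83 643 399 403

Derivation:
After append 83 (leaves=[83]):
  L0: [83]
  root=83
After append 64 (leaves=[83, 64]):
  L0: [83, 64]
  L1: h(83,64)=(83*31+64)%997=643 -> [643]
  root=643
After append 75 (leaves=[83, 64, 75]):
  L0: [83, 64, 75]
  L1: h(83,64)=(83*31+64)%997=643 h(75,75)=(75*31+75)%997=406 -> [643, 406]
  L2: h(643,406)=(643*31+406)%997=399 -> [399]
  root=399
After append 79 (leaves=[83, 64, 75, 79]):
  L0: [83, 64, 75, 79]
  L1: h(83,64)=(83*31+64)%997=643 h(75,79)=(75*31+79)%997=410 -> [643, 410]
  L2: h(643,410)=(643*31+410)%997=403 -> [403]
  root=403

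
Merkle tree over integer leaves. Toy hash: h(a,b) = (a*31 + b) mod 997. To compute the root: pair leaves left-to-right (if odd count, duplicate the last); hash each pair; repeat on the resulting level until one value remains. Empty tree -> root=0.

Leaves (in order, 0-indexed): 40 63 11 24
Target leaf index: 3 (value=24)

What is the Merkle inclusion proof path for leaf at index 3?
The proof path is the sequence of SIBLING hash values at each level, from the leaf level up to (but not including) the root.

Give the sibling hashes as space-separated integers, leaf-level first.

Answer: 11 306

Derivation:
L0 (leaves): [40, 63, 11, 24], target index=3
L1: h(40,63)=(40*31+63)%997=306 [pair 0] h(11,24)=(11*31+24)%997=365 [pair 1] -> [306, 365]
  Sibling for proof at L0: 11
L2: h(306,365)=(306*31+365)%997=878 [pair 0] -> [878]
  Sibling for proof at L1: 306
Root: 878
Proof path (sibling hashes from leaf to root): [11, 306]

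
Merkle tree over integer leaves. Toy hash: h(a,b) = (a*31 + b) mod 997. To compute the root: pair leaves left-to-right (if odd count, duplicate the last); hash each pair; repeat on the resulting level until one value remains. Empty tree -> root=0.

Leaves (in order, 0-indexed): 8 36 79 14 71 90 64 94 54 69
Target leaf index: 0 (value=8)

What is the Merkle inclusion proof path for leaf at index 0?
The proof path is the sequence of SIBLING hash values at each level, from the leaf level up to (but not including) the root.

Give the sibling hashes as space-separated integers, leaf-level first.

Answer: 36 469 318 202

Derivation:
L0 (leaves): [8, 36, 79, 14, 71, 90, 64, 94, 54, 69], target index=0
L1: h(8,36)=(8*31+36)%997=284 [pair 0] h(79,14)=(79*31+14)%997=469 [pair 1] h(71,90)=(71*31+90)%997=297 [pair 2] h(64,94)=(64*31+94)%997=84 [pair 3] h(54,69)=(54*31+69)%997=746 [pair 4] -> [284, 469, 297, 84, 746]
  Sibling for proof at L0: 36
L2: h(284,469)=(284*31+469)%997=300 [pair 0] h(297,84)=(297*31+84)%997=318 [pair 1] h(746,746)=(746*31+746)%997=941 [pair 2] -> [300, 318, 941]
  Sibling for proof at L1: 469
L3: h(300,318)=(300*31+318)%997=645 [pair 0] h(941,941)=(941*31+941)%997=202 [pair 1] -> [645, 202]
  Sibling for proof at L2: 318
L4: h(645,202)=(645*31+202)%997=257 [pair 0] -> [257]
  Sibling for proof at L3: 202
Root: 257
Proof path (sibling hashes from leaf to root): [36, 469, 318, 202]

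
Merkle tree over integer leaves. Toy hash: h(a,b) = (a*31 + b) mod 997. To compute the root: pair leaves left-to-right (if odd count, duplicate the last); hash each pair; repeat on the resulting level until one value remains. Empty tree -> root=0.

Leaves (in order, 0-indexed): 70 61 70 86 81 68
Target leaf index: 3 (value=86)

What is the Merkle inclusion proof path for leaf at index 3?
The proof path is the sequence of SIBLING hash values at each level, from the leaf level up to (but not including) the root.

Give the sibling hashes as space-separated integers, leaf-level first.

Answer: 70 237 774

Derivation:
L0 (leaves): [70, 61, 70, 86, 81, 68], target index=3
L1: h(70,61)=(70*31+61)%997=237 [pair 0] h(70,86)=(70*31+86)%997=262 [pair 1] h(81,68)=(81*31+68)%997=585 [pair 2] -> [237, 262, 585]
  Sibling for proof at L0: 70
L2: h(237,262)=(237*31+262)%997=630 [pair 0] h(585,585)=(585*31+585)%997=774 [pair 1] -> [630, 774]
  Sibling for proof at L1: 237
L3: h(630,774)=(630*31+774)%997=364 [pair 0] -> [364]
  Sibling for proof at L2: 774
Root: 364
Proof path (sibling hashes from leaf to root): [70, 237, 774]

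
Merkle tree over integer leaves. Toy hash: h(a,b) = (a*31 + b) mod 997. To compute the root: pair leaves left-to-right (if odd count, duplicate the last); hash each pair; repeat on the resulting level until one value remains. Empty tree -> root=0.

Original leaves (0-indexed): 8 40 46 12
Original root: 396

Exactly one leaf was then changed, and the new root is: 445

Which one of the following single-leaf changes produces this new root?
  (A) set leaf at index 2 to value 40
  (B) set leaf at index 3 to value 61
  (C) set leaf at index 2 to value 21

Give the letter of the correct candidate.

Original leaves: [8, 40, 46, 12]
Target new root: 445
Try each candidate change and compute the resulting root:
Candidate A: set leaf[2] = 40 -> leaves = [8, 40, 40, 12]
  L0: [8, 40, 40, 12]
  L1: h(8,40)=(8*31+40)%997=288 h(40,12)=(40*31+12)%997=255 -> [288, 255]
  L2: h(288,255)=(288*31+255)%997=210 -> [210]
  root = 210 != target 445
Candidate B: set leaf[3] = 61 -> leaves = [8, 40, 46, 61]
  L0: [8, 40, 46, 61]
  L1: h(8,40)=(8*31+40)%997=288 h(46,61)=(46*31+61)%997=490 -> [288, 490]
  L2: h(288,490)=(288*31+490)%997=445 -> [445]
  root = 445 == target 445  ** MATCH **
Candidate C: set leaf[2] = 21 -> leaves = [8, 40, 21, 12]
  L0: [8, 40, 21, 12]
  L1: h(8,40)=(8*31+40)%997=288 h(21,12)=(21*31+12)%997=663 -> [288, 663]
  L2: h(288,663)=(288*31+663)%997=618 -> [618]
  root = 618 != target 445
Candidate B produces the target root.

Answer: B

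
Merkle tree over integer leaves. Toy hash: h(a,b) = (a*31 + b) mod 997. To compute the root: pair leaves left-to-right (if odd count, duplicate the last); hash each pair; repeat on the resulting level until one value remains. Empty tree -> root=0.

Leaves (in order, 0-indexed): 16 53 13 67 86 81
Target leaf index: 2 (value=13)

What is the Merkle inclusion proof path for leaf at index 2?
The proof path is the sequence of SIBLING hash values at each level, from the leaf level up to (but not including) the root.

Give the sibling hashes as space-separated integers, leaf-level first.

L0 (leaves): [16, 53, 13, 67, 86, 81], target index=2
L1: h(16,53)=(16*31+53)%997=549 [pair 0] h(13,67)=(13*31+67)%997=470 [pair 1] h(86,81)=(86*31+81)%997=753 [pair 2] -> [549, 470, 753]
  Sibling for proof at L0: 67
L2: h(549,470)=(549*31+470)%997=540 [pair 0] h(753,753)=(753*31+753)%997=168 [pair 1] -> [540, 168]
  Sibling for proof at L1: 549
L3: h(540,168)=(540*31+168)%997=956 [pair 0] -> [956]
  Sibling for proof at L2: 168
Root: 956
Proof path (sibling hashes from leaf to root): [67, 549, 168]

Answer: 67 549 168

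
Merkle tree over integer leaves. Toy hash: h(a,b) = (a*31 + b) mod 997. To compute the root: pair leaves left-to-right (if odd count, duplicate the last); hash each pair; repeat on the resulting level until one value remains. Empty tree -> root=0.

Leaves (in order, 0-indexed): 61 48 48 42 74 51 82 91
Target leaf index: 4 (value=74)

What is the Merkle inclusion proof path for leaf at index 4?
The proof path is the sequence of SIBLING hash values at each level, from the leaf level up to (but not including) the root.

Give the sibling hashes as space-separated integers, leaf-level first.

L0 (leaves): [61, 48, 48, 42, 74, 51, 82, 91], target index=4
L1: h(61,48)=(61*31+48)%997=942 [pair 0] h(48,42)=(48*31+42)%997=533 [pair 1] h(74,51)=(74*31+51)%997=351 [pair 2] h(82,91)=(82*31+91)%997=639 [pair 3] -> [942, 533, 351, 639]
  Sibling for proof at L0: 51
L2: h(942,533)=(942*31+533)%997=822 [pair 0] h(351,639)=(351*31+639)%997=553 [pair 1] -> [822, 553]
  Sibling for proof at L1: 639
L3: h(822,553)=(822*31+553)%997=113 [pair 0] -> [113]
  Sibling for proof at L2: 822
Root: 113
Proof path (sibling hashes from leaf to root): [51, 639, 822]

Answer: 51 639 822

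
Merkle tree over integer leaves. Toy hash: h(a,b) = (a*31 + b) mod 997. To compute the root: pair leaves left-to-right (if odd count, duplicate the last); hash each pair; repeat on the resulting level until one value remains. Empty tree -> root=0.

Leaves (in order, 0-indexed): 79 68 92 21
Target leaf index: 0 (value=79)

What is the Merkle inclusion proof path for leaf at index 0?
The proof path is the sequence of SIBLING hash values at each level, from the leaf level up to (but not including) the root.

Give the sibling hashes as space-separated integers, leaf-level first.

L0 (leaves): [79, 68, 92, 21], target index=0
L1: h(79,68)=(79*31+68)%997=523 [pair 0] h(92,21)=(92*31+21)%997=879 [pair 1] -> [523, 879]
  Sibling for proof at L0: 68
L2: h(523,879)=(523*31+879)%997=143 [pair 0] -> [143]
  Sibling for proof at L1: 879
Root: 143
Proof path (sibling hashes from leaf to root): [68, 879]

Answer: 68 879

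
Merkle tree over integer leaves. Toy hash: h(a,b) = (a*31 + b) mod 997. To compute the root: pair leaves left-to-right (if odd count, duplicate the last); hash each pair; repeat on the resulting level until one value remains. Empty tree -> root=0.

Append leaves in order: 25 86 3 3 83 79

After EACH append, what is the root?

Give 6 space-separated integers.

After append 25 (leaves=[25]):
  L0: [25]
  root=25
After append 86 (leaves=[25, 86]):
  L0: [25, 86]
  L1: h(25,86)=(25*31+86)%997=861 -> [861]
  root=861
After append 3 (leaves=[25, 86, 3]):
  L0: [25, 86, 3]
  L1: h(25,86)=(25*31+86)%997=861 h(3,3)=(3*31+3)%997=96 -> [861, 96]
  L2: h(861,96)=(861*31+96)%997=865 -> [865]
  root=865
After append 3 (leaves=[25, 86, 3, 3]):
  L0: [25, 86, 3, 3]
  L1: h(25,86)=(25*31+86)%997=861 h(3,3)=(3*31+3)%997=96 -> [861, 96]
  L2: h(861,96)=(861*31+96)%997=865 -> [865]
  root=865
After append 83 (leaves=[25, 86, 3, 3, 83]):
  L0: [25, 86, 3, 3, 83]
  L1: h(25,86)=(25*31+86)%997=861 h(3,3)=(3*31+3)%997=96 h(83,83)=(83*31+83)%997=662 -> [861, 96, 662]
  L2: h(861,96)=(861*31+96)%997=865 h(662,662)=(662*31+662)%997=247 -> [865, 247]
  L3: h(865,247)=(865*31+247)%997=143 -> [143]
  root=143
After append 79 (leaves=[25, 86, 3, 3, 83, 79]):
  L0: [25, 86, 3, 3, 83, 79]
  L1: h(25,86)=(25*31+86)%997=861 h(3,3)=(3*31+3)%997=96 h(83,79)=(83*31+79)%997=658 -> [861, 96, 658]
  L2: h(861,96)=(861*31+96)%997=865 h(658,658)=(658*31+658)%997=119 -> [865, 119]
  L3: h(865,119)=(865*31+119)%997=15 -> [15]
  root=15

Answer: 25 861 865 865 143 15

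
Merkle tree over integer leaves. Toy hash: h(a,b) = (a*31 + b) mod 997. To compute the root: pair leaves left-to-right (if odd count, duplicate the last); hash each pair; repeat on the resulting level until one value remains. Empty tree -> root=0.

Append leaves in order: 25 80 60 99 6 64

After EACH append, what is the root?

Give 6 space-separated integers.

Answer: 25 855 509 548 201 63

Derivation:
After append 25 (leaves=[25]):
  L0: [25]
  root=25
After append 80 (leaves=[25, 80]):
  L0: [25, 80]
  L1: h(25,80)=(25*31+80)%997=855 -> [855]
  root=855
After append 60 (leaves=[25, 80, 60]):
  L0: [25, 80, 60]
  L1: h(25,80)=(25*31+80)%997=855 h(60,60)=(60*31+60)%997=923 -> [855, 923]
  L2: h(855,923)=(855*31+923)%997=509 -> [509]
  root=509
After append 99 (leaves=[25, 80, 60, 99]):
  L0: [25, 80, 60, 99]
  L1: h(25,80)=(25*31+80)%997=855 h(60,99)=(60*31+99)%997=962 -> [855, 962]
  L2: h(855,962)=(855*31+962)%997=548 -> [548]
  root=548
After append 6 (leaves=[25, 80, 60, 99, 6]):
  L0: [25, 80, 60, 99, 6]
  L1: h(25,80)=(25*31+80)%997=855 h(60,99)=(60*31+99)%997=962 h(6,6)=(6*31+6)%997=192 -> [855, 962, 192]
  L2: h(855,962)=(855*31+962)%997=548 h(192,192)=(192*31+192)%997=162 -> [548, 162]
  L3: h(548,162)=(548*31+162)%997=201 -> [201]
  root=201
After append 64 (leaves=[25, 80, 60, 99, 6, 64]):
  L0: [25, 80, 60, 99, 6, 64]
  L1: h(25,80)=(25*31+80)%997=855 h(60,99)=(60*31+99)%997=962 h(6,64)=(6*31+64)%997=250 -> [855, 962, 250]
  L2: h(855,962)=(855*31+962)%997=548 h(250,250)=(250*31+250)%997=24 -> [548, 24]
  L3: h(548,24)=(548*31+24)%997=63 -> [63]
  root=63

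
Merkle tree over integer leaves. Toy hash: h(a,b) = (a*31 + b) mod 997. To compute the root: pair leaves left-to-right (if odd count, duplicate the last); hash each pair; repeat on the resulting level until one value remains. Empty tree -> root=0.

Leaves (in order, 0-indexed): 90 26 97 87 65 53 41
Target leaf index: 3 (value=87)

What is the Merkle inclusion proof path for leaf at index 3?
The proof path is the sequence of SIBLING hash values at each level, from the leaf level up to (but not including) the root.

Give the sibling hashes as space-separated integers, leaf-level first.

L0 (leaves): [90, 26, 97, 87, 65, 53, 41], target index=3
L1: h(90,26)=(90*31+26)%997=822 [pair 0] h(97,87)=(97*31+87)%997=103 [pair 1] h(65,53)=(65*31+53)%997=74 [pair 2] h(41,41)=(41*31+41)%997=315 [pair 3] -> [822, 103, 74, 315]
  Sibling for proof at L0: 97
L2: h(822,103)=(822*31+103)%997=660 [pair 0] h(74,315)=(74*31+315)%997=615 [pair 1] -> [660, 615]
  Sibling for proof at L1: 822
L3: h(660,615)=(660*31+615)%997=138 [pair 0] -> [138]
  Sibling for proof at L2: 615
Root: 138
Proof path (sibling hashes from leaf to root): [97, 822, 615]

Answer: 97 822 615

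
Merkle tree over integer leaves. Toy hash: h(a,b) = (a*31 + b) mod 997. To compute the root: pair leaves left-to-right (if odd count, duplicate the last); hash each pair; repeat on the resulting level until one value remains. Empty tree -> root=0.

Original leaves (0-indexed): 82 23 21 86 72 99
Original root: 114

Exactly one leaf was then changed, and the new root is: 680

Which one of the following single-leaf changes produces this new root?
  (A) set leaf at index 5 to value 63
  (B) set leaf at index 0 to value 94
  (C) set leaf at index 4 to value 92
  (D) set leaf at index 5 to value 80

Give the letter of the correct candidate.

Original leaves: [82, 23, 21, 86, 72, 99]
Target new root: 680
Try each candidate change and compute the resulting root:
Candidate A: set leaf[5] = 63 -> leaves = [82, 23, 21, 86, 72, 63]
  L0: [82, 23, 21, 86, 72, 63]
  L1: h(82,23)=(82*31+23)%997=571 h(21,86)=(21*31+86)%997=737 h(72,63)=(72*31+63)%997=301 -> [571, 737, 301]
  L2: h(571,737)=(571*31+737)%997=492 h(301,301)=(301*31+301)%997=659 -> [492, 659]
  L3: h(492,659)=(492*31+659)%997=956 -> [956]
  root = 956 != target 680
Candidate B: set leaf[0] = 94 -> leaves = [94, 23, 21, 86, 72, 99]
  L0: [94, 23, 21, 86, 72, 99]
  L1: h(94,23)=(94*31+23)%997=943 h(21,86)=(21*31+86)%997=737 h(72,99)=(72*31+99)%997=337 -> [943, 737, 337]
  L2: h(943,737)=(943*31+737)%997=60 h(337,337)=(337*31+337)%997=814 -> [60, 814]
  L3: h(60,814)=(60*31+814)%997=680 -> [680]
  root = 680 == target 680  ** MATCH **
Candidate C: set leaf[4] = 92 -> leaves = [82, 23, 21, 86, 92, 99]
  L0: [82, 23, 21, 86, 92, 99]
  L1: h(82,23)=(82*31+23)%997=571 h(21,86)=(21*31+86)%997=737 h(92,99)=(92*31+99)%997=957 -> [571, 737, 957]
  L2: h(571,737)=(571*31+737)%997=492 h(957,957)=(957*31+957)%997=714 -> [492, 714]
  L3: h(492,714)=(492*31+714)%997=14 -> [14]
  root = 14 != target 680
Candidate D: set leaf[5] = 80 -> leaves = [82, 23, 21, 86, 72, 80]
  L0: [82, 23, 21, 86, 72, 80]
  L1: h(82,23)=(82*31+23)%997=571 h(21,86)=(21*31+86)%997=737 h(72,80)=(72*31+80)%997=318 -> [571, 737, 318]
  L2: h(571,737)=(571*31+737)%997=492 h(318,318)=(318*31+318)%997=206 -> [492, 206]
  L3: h(492,206)=(492*31+206)%997=503 -> [503]
  root = 503 != target 680
Candidate B produces the target root.

Answer: B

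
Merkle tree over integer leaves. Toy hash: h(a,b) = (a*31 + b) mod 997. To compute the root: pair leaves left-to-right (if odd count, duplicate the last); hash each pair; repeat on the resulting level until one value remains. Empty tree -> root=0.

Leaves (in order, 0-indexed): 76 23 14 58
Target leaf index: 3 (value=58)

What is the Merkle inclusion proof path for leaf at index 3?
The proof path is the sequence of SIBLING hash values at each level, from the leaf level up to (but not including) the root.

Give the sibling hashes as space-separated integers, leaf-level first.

Answer: 14 385

Derivation:
L0 (leaves): [76, 23, 14, 58], target index=3
L1: h(76,23)=(76*31+23)%997=385 [pair 0] h(14,58)=(14*31+58)%997=492 [pair 1] -> [385, 492]
  Sibling for proof at L0: 14
L2: h(385,492)=(385*31+492)%997=463 [pair 0] -> [463]
  Sibling for proof at L1: 385
Root: 463
Proof path (sibling hashes from leaf to root): [14, 385]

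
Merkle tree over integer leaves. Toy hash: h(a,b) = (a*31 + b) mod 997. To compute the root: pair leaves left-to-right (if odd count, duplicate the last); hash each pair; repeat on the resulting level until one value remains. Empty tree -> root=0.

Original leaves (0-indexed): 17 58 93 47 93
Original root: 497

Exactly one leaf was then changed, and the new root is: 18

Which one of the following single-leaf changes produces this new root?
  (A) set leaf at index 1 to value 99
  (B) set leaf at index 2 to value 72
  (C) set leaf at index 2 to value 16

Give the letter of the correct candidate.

Answer: A

Derivation:
Original leaves: [17, 58, 93, 47, 93]
Target new root: 18
Try each candidate change and compute the resulting root:
Candidate A: set leaf[1] = 99 -> leaves = [17, 99, 93, 47, 93]
  L0: [17, 99, 93, 47, 93]
  L1: h(17,99)=(17*31+99)%997=626 h(93,47)=(93*31+47)%997=936 h(93,93)=(93*31+93)%997=982 -> [626, 936, 982]
  L2: h(626,936)=(626*31+936)%997=402 h(982,982)=(982*31+982)%997=517 -> [402, 517]
  L3: h(402,517)=(402*31+517)%997=18 -> [18]
  root = 18 == target 18  ** MATCH **
Candidate B: set leaf[2] = 72 -> leaves = [17, 58, 72, 47, 93]
  L0: [17, 58, 72, 47, 93]
  L1: h(17,58)=(17*31+58)%997=585 h(72,47)=(72*31+47)%997=285 h(93,93)=(93*31+93)%997=982 -> [585, 285, 982]
  L2: h(585,285)=(585*31+285)%997=474 h(982,982)=(982*31+982)%997=517 -> [474, 517]
  L3: h(474,517)=(474*31+517)%997=256 -> [256]
  root = 256 != target 18
Candidate C: set leaf[2] = 16 -> leaves = [17, 58, 16, 47, 93]
  L0: [17, 58, 16, 47, 93]
  L1: h(17,58)=(17*31+58)%997=585 h(16,47)=(16*31+47)%997=543 h(93,93)=(93*31+93)%997=982 -> [585, 543, 982]
  L2: h(585,543)=(585*31+543)%997=732 h(982,982)=(982*31+982)%997=517 -> [732, 517]
  L3: h(732,517)=(732*31+517)%997=278 -> [278]
  root = 278 != target 18
Candidate A produces the target root.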